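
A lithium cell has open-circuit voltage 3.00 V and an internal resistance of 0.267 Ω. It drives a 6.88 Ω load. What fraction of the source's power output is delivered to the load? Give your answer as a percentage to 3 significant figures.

Both r and R carry the same current, so the power split is just the resistance split: η = R/(R+r).
η = R / (R + r) = 6.88 / (6.88 + 0.267) = 0.9626

96.3 %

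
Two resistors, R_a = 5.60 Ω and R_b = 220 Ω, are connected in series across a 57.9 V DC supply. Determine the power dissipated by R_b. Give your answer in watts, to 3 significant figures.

14.5 W

Series elements share the same current, so find I first, then use P = I²R.
R_total = 5.60 + 220 = 225.6 Ω
I = V / R_total = 57.9 / 225.6 = 0.2566 A
P_R_b = I² × R_b = (0.2566)² × 220 = 14.49 W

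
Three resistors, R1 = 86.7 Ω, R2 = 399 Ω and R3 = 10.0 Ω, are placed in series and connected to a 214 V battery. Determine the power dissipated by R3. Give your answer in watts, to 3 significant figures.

1.86 W

In a series string the same current flows through every resistor — find that current, then P = I²R for the one we want.
R_total = 86.7 + 399 + 10.0 = 495.7 Ω
I = V / R_total = 214 / 495.7 = 0.4317 A
P_R3 = I² × R3 = (0.4317)² × 10.0 = 1.864 W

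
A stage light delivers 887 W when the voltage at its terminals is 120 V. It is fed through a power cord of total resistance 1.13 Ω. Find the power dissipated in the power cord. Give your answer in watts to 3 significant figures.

Only the current and the line resistance are needed for the I²R loss.
I = P / V = 887 / 120 = 7.392 A through the power cord.
P_line = I² R_line = (7.392)² × 1.13 = 61.74 W

61.7 W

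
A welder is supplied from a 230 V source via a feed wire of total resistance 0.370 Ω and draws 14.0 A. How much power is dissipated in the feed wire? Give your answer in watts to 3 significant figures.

Line loss is just I²R for the cable — we know both I and R_line directly.
The feed wire carries the full 14.0 A.
P_line = I² R_line = (14.00)² × 0.370 = 72.52 W

72.5 W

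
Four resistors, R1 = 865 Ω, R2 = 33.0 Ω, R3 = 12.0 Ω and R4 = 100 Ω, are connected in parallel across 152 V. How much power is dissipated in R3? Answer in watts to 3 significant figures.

1930 W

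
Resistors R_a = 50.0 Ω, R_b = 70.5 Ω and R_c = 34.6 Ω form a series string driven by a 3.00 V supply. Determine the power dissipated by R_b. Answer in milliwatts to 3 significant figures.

26.4 mW

The current is common to all series resistors; compute it, then apply P = I²R for the target.
R_total = 50.0 + 70.5 + 34.6 = 155.1 Ω
I = V / R_total = 3.00 / 155.1 = 0.01934 A
P_R_b = I² × R_b = (0.01934)² × 70.5 = 0.02638 W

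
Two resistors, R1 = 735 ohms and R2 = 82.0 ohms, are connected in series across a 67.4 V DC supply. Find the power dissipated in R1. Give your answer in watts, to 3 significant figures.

5.00 W

Every series element carries the same I. Get I from the total resistance, then P = I² × R1.
R_total = 735 + 82.0 = 817.0 Ω
I = V / R_total = 67.4 / 817.0 = 0.08250 A
P_R1 = I² × R1 = (0.08250)² × 735 = 5.002 W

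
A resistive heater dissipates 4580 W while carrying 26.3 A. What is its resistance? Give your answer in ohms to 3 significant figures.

6.62 Ω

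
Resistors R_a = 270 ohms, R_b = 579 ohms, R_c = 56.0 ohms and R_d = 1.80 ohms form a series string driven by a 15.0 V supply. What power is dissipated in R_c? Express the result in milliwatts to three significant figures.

The current is common to all series resistors; compute it, then apply P = I²R for the target.
R_total = 270 + 579 + 56.0 + 1.80 = 906.8 Ω
I = V / R_total = 15.0 / 906.8 = 0.01654 A
P_R_c = I² × R_c = (0.01654)² × 56.0 = 0.01532 W

15.3 mW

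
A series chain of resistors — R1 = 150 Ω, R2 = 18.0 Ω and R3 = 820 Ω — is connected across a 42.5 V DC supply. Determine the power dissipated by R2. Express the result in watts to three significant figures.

Every series element carries the same I. Get I from the total resistance, then P = I² × R2.
R_total = 150 + 18.0 + 820 = 988.0 Ω
I = V / R_total = 42.5 / 988.0 = 0.04302 A
P_R2 = I² × R2 = (0.04302)² × 18.0 = 0.03331 W

0.0333 W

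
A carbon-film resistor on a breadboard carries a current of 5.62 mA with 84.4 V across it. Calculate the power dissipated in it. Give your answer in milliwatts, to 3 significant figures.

V and I are known directly — P = V I, no intermediate step needed.
P = 84.4 V × 0.005620 A = 0.4743 W

474 mW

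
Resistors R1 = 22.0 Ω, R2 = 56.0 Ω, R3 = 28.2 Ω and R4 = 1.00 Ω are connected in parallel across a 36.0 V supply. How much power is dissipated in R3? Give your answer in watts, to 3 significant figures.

46.0 W

R3 sits directly across the source, so P = V²/R with V = 36.0 V.
P_R3 = V² / R3 = (36.0)² / 28.2 Ω = 45.96 W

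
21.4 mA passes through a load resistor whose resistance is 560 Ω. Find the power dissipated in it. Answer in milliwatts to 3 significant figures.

256 mW

Current and resistance are given, so P = I²R is the direct form.
P = (0.02140 A)² × 560 Ω = 0.2565 W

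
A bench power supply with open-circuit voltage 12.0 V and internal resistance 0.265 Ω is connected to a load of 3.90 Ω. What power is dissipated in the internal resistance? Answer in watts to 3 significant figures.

2.20 W

r is in series with the load, so it carries the full circuit current — the loss in it is I²r.
I = ε / (r + R) = 12.0 / (0.265 + 3.90) = 2.881 A
P_int = I² r = (2.881)² × 0.265 = 2.200 W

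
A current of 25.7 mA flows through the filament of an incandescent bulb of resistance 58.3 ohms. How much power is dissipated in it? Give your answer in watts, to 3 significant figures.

0.0385 W

Knowing I and R, the power is just I²R — no need to find V first.
P = (0.02570 A)² × 58.3 Ω = 0.03851 W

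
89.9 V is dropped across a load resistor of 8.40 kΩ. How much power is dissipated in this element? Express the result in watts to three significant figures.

Voltage and resistance are given, so P = V²/R is the one-step route.
P = (89.9 V)² / 8400 Ω = 0.9621 W

0.962 W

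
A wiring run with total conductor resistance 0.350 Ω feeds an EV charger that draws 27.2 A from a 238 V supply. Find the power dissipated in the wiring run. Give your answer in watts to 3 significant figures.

Only the current and the line resistance are needed for the I²R loss.
The wiring run carries the full 27.2 A.
P_line = I² R_line = (27.20)² × 0.350 = 258.9 W

259 W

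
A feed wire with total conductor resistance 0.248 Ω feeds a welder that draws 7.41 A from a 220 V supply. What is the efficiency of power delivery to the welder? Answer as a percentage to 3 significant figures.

The feed wire carries the full 7.41 A.
P_line = I² R_line = (7.410)² × 0.248 = 13.62 W
P_source = V I = 220 × 7.410 = 1630 W; P_load = 1617 W
η = P_load / P_source = 1617 / 1630 = 0.9916

99.2 %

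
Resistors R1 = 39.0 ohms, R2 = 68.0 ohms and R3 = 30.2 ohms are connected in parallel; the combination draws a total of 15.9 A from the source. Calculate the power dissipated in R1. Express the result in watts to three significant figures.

1200 W

We need the common branch voltage; get it from I_total × R_eq, then P = V²/R for the branch.
1/R_eq = 1/39.0 + 1/68.0 + 1/30.2 ⇒ R_eq = 13.61 Ω
V = I_total × R_eq = 15.90 × 13.61 = 216.4 V
P_R1 = V² / R1 = (216.4)² / 39.0 = 1201 W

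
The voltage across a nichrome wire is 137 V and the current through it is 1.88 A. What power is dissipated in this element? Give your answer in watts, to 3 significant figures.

258 W

With V and I both given, power follows immediately from P = V I.
P = 137 V × 1.880 A = 257.6 W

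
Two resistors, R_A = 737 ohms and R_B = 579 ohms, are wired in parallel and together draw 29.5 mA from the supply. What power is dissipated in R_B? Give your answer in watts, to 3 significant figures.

Parallel branches share V, not I — compute V via R_eq, then use V²/R for the target branch.
1/R_eq = 1/737 + 1/579 ⇒ R_eq = 324.3 Ω
V = I_total × R_eq = 0.02950 × 324.3 = 9.566 V
P_R_B = V² / R_B = (9.566)² / 579 = 0.1580 W

0.158 W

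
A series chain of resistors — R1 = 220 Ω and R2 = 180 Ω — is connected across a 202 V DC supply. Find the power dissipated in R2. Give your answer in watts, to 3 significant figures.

Since the resistors are in series they all carry the loop current I = V/R_total; the power in any one is I²R.
R_total = 220 + 180 = 400.0 Ω
I = V / R_total = 202 / 400.0 = 0.5050 A
P_R2 = I² × R2 = (0.5050)² × 180 = 45.90 W

45.9 W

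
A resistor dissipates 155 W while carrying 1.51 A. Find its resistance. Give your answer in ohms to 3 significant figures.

68.0 Ω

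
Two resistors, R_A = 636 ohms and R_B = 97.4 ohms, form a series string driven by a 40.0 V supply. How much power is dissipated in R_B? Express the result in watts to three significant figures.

In a series string the same current flows through every resistor — find that current, then P = I²R for the one we want.
R_total = 636 + 97.4 = 733.4 Ω
I = V / R_total = 40.0 / 733.4 = 0.05454 A
P_R_B = I² × R_B = (0.05454)² × 97.4 = 0.2897 W

0.290 W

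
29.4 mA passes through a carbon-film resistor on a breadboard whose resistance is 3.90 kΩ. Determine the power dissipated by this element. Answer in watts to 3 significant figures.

3.37 W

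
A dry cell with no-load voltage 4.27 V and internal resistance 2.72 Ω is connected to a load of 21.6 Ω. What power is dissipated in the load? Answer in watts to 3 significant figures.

The internal resistance and the load are in series, so the same I flows through both; get I from ε/(r+R), then I²R for the load.
I = ε / (r + R) = 4.27 / (2.72 + 21.6) = 0.1756 A
P_load = I² R = (0.1756)² × 21.6 = 0.6659 W

0.666 W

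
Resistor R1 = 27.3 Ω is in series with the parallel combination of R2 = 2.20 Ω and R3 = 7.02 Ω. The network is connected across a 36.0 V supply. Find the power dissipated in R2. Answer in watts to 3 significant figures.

Collapse R2‖R3 to a single equivalent, reducing the network to two series elements.
R_p = (2.20×7.02)/(2.20+7.02) = 1.675 Ω
R_total = 27.3 + 1.675 = 28.98 Ω
I = V / R_total = 36.0 / 28.98 = 1.242 A
Voltage across the parallel pair: V_p = I × R_p = 1.242 × 1.675 = 2.081 V
With V_p across R2, its power is V_p²/R2.
P_R2 = (2.081)² / 2.20 = 1.969 W

1.97 W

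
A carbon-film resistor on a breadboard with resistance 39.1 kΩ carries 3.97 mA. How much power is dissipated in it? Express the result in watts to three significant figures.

With I and R stated, P = I²R applies in one step.
P = (0.003970 A)² × 39100 Ω = 0.6163 W

0.616 W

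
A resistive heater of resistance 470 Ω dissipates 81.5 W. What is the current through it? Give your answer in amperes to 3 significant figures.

0.416 A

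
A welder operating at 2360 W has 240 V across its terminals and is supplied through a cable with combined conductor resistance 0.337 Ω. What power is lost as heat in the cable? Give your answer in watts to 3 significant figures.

The cable is a series resistance carrying the load current; its dissipation is I²R_line.
I = P / V = 2360 / 240 = 9.833 A through the cable.
P_line = I² R_line = (9.833)² × 0.337 = 32.59 W

32.6 W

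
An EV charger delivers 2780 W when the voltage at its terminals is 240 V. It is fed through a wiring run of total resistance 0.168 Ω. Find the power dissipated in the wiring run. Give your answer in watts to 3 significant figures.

The wiring run and load are in series, so the same current flows in both; the loss is I²R_line.
I = P / V = 2780 / 240 = 11.58 A through the wiring run.
P_line = I² R_line = (11.58)² × 0.168 = 22.54 W

22.5 W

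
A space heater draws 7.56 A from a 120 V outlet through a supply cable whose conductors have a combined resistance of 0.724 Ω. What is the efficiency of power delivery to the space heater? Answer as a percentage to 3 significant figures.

The supply cable carries the full 7.56 A.
P_line = I² R_line = (7.560)² × 0.724 = 41.38 W
P_source = V I = 120 × 7.560 = 907.2 W; P_load = 865.8 W
η = P_load / P_source = 865.8 / 907.2 = 0.9544

95.4 %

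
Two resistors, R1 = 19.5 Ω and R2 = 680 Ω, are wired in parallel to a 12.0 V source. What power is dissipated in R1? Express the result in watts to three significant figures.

Each parallel branch sees the full supply voltage, so P = V²/R applies directly to the target branch.
P_R1 = V² / R1 = (12.0)² / 19.5 Ω = 7.385 W

7.38 W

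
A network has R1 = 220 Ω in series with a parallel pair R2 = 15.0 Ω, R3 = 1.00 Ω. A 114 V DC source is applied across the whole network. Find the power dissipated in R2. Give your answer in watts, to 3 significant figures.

Replace R2 and R3 with their parallel equivalent so the circuit becomes R1 in series with R_p.
R_p = (15.0×1.00)/(15.0+1.00) = 0.9375 Ω
R_total = 220 + 0.9375 = 220.9 Ω
I = V / R_total = 114 / 220.9 = 0.5160 A
Voltage across the parallel pair: V_p = I × R_p = 0.5160 × 0.9375 = 0.4837 V
R2 is across V_p, so use P = V²/R for that branch.
P_R2 = (0.4837)² / 15.0 = 0.01560 W

0.0156 W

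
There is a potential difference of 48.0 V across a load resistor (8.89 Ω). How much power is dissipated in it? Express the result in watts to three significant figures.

259 W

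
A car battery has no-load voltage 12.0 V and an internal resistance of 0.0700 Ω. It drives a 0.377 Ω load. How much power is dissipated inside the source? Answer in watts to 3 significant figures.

50.4 W

r is in series with the load, so it carries the full circuit current — the loss in it is I²r.
I = ε / (r + R) = 12.0 / (0.0700 + 0.377) = 26.85 A
P_int = I² r = (26.85)² × 0.0700 = 50.45 W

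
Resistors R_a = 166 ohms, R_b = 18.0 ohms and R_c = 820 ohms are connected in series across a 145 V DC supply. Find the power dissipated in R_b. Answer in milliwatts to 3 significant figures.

Series elements share the same current, so find I first, then use P = I²R.
R_total = 166 + 18.0 + 820 = 1004 Ω
I = V / R_total = 145 / 1004 = 0.1444 A
P_R_b = I² × R_b = (0.1444)² × 18.0 = 0.3754 W

375 mW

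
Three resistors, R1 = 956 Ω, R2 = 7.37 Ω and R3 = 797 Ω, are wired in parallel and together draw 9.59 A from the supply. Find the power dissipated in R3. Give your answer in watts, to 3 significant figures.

6.06 W

The branches share the same voltage, but only the total current is given — find V from the equivalent resistance first.
1/R_eq = 1/956 + 1/7.37 + 1/797 ⇒ R_eq = 7.247 Ω
V = I_total × R_eq = 9.590 × 7.247 = 69.50 V
P_R3 = V² / R3 = (69.50)² / 797 = 6.061 W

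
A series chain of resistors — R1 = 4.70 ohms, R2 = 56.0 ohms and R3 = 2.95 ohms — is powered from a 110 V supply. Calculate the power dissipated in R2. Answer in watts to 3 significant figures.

167 W

Series elements share the same current, so find I first, then use P = I²R.
R_total = 4.70 + 56.0 + 2.95 = 63.65 Ω
I = V / R_total = 110 / 63.65 = 1.728 A
P_R2 = I² × R2 = (1.728)² × 56.0 = 167.3 W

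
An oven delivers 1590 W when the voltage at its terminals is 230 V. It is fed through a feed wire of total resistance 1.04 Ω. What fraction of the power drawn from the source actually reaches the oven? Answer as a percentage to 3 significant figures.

I = P / V = 1590 / 230 = 6.913 A through the feed wire.
P_line = I² R_line = (6.913)² × 1.04 = 49.70 W
P_source = P_load + P_line = 1590 + 49.70 = 1640 W
η = P_load / P_source = 1590 / 1640 = 0.9697

97.0 %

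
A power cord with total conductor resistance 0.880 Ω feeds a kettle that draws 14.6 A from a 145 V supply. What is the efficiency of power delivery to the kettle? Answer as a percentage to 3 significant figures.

91.1 %

The power cord carries the full 14.6 A.
P_line = I² R_line = (14.60)² × 0.880 = 187.6 W
P_source = V I = 145 × 14.60 = 2117 W; P_load = 1929 W
η = P_load / P_source = 1929 / 2117 = 0.9114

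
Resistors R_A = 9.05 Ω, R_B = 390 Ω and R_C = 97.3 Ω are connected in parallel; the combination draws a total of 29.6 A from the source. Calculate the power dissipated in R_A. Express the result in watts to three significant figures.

The branches share the same voltage, but only the total current is given — find V from the equivalent resistance first.
1/R_eq = 1/9.05 + 1/390 + 1/97.3 ⇒ R_eq = 8.108 Ω
V = I_total × R_eq = 29.60 × 8.108 = 240.0 V
P_R_A = V² / R_A = (240.0)² / 9.05 = 6364 W

6360 W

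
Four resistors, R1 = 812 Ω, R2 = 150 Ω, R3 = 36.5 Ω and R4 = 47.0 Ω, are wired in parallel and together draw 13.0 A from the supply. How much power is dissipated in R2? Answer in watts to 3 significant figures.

Only the total current is stated, so first find the parallel equivalent to get the voltage across the combination.
1/R_eq = 1/812 + 1/150 + 1/36.5 + 1/47.0 ⇒ R_eq = 17.68 Ω
V = I_total × R_eq = 13.00 × 17.68 = 229.8 V
P_R2 = V² / R2 = (229.8)² / 150 = 352.0 W

352 W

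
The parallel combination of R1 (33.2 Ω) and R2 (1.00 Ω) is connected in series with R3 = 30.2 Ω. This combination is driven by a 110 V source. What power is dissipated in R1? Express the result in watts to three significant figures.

Reduce the parallel combination to a single R_p; the circuit then becomes R_p in series with the remaining resistor.
R_p = (33.2×1.00)/(33.2+1.00) = 0.9708 Ω
R_total = R_p + 30.2 = 0.9708 + 30.2 = 31.17 Ω
I = V / R_total = 110 / 31.17 = 3.529 A
Voltage across the parallel pair: V_p = I × R_p = 3.529 × 0.9708 = 3.426 V
Use P = V²/R for R1 with V = V_p.
P_R1 = (3.426)² / 33.2 = 0.3535 W

0.353 W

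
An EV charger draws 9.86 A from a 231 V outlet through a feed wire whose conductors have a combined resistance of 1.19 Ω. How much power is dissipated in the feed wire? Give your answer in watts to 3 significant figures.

Only the current and the line resistance are needed for the I²R loss.
The feed wire carries the full 9.86 A.
P_line = I² R_line = (9.860)² × 1.19 = 115.7 W

116 W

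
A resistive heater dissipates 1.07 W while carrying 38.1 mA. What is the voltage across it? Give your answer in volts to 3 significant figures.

28.1 V

Rearranging the power relation for the two known quantities gives V = P / I.
V = 1.07 / 0.03810 = 28.08 V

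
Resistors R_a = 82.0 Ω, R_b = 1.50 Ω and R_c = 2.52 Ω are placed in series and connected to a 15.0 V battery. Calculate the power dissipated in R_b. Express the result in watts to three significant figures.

0.0456 W

Every series element carries the same I. Get I from the total resistance, then P = I² × R_b.
R_total = 82.0 + 1.50 + 2.52 = 86.02 Ω
I = V / R_total = 15.0 / 86.02 = 0.1744 A
P_R_b = I² × R_b = (0.1744)² × 1.50 = 0.04561 W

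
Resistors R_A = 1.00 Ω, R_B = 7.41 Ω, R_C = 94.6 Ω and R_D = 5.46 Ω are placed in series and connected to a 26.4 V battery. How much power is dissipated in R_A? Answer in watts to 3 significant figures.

0.0592 W

In a series string the same current flows through every resistor — find that current, then P = I²R for the one we want.
R_total = 1.00 + 7.41 + 94.6 + 5.46 = 108.5 Ω
I = V / R_total = 26.4 / 108.5 = 0.2434 A
P_R_A = I² × R_A = (0.2434)² × 1.00 = 0.05924 W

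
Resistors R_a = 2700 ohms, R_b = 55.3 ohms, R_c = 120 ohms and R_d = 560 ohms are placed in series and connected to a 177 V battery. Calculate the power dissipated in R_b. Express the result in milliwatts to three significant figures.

Every series element carries the same I. Get I from the total resistance, then P = I² × R_b.
R_total = 2700 + 55.3 + 120 + 560 = 3435 Ω
I = V / R_total = 177 / 3435 = 0.05152 A
P_R_b = I² × R_b = (0.05152)² × 55.3 = 0.1468 W

147 mW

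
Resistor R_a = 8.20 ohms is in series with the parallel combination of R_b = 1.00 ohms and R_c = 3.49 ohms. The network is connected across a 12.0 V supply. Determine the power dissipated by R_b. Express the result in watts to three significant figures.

Collapse R_b‖R_c to a single equivalent, reducing the network to two series elements.
R_p = (1.00×3.49)/(1.00+3.49) = 0.7773 Ω
R_total = 8.20 + 0.7773 = 8.977 Ω
I = V / R_total = 12.0 / 8.977 = 1.337 A
Voltage across the parallel pair: V_p = I × R_p = 1.337 × 0.7773 = 1.039 V
R_b sees V_p directly, so P = V_p² / R_b.
P_R_b = (1.039)² / 1.00 = 1.080 W

1.08 W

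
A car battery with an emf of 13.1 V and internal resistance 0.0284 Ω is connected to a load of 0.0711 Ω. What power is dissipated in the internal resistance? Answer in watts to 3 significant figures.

492 W

The source's internal resistance is just another series element carrying I; its dissipation is I²r.
I = ε / (r + R) = 13.1 / (0.0284 + 0.0711) = 131.7 A
P_int = I² r = (131.7)² × 0.0284 = 492.3 W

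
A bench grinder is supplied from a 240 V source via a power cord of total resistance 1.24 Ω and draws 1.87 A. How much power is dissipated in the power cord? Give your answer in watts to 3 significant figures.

4.34 W

Line loss is just I²R for the cable — we know both I and R_line directly.
The power cord carries the full 1.87 A.
P_line = I² R_line = (1.870)² × 1.24 = 4.336 W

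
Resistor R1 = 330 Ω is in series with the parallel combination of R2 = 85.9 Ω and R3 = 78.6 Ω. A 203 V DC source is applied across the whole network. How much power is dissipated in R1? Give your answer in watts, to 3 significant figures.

Reduce the parallel pair to R_p first; the network is then a simple series string.
R_p = (85.9×78.6)/(85.9+78.6) = 41.04 Ω
R_total = 330 + 41.04 = 371.0 Ω
I = V / R_total = 203 / 371.0 = 0.5471 A
All the current flows through R1; use P = I²R.
P_R1 = (0.5471)² × 330 = 98.78 W

98.8 W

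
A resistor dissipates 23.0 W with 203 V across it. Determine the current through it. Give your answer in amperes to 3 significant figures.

From P = V I = I²R = V²/R, with the two given quantities we get I = P / V.
I = 23.0 / 203 = 0.1133 A

0.113 A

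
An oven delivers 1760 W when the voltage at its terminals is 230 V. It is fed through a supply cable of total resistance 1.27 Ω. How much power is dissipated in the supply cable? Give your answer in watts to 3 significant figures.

Only the current and the line resistance are needed for the I²R loss.
I = P / V = 1760 / 230 = 7.652 A through the supply cable.
P_line = I² R_line = (7.652)² × 1.27 = 74.37 W

74.4 W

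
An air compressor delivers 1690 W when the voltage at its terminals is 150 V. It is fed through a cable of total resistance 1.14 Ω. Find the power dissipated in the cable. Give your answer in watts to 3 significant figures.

145 W

The cable is a series resistance carrying the load current; its dissipation is I²R_line.
I = P / V = 1690 / 150 = 11.27 A through the cable.
P_line = I² R_line = (11.27)² × 1.14 = 144.7 W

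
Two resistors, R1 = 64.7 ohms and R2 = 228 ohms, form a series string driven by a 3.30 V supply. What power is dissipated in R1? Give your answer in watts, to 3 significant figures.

0.00822 W

The current is common to all series resistors; compute it, then apply P = I²R for the target.
R_total = 64.7 + 228 = 292.7 Ω
I = V / R_total = 3.30 / 292.7 = 0.01127 A
P_R1 = I² × R1 = (0.01127)² × 64.7 = 0.008224 W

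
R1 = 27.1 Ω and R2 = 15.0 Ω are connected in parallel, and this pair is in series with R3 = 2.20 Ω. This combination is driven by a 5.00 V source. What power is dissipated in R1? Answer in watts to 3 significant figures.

Reduce the parallel combination to a single R_p; the circuit then becomes R_p in series with the remaining resistor.
R_p = (27.1×15.0)/(27.1+15.0) = 9.656 Ω
R_total = R_p + 2.20 = 9.656 + 2.20 = 11.86 Ω
I = V / R_total = 5.00 / 11.86 = 0.4217 A
Voltage across the parallel pair: V_p = I × R_p = 0.4217 × 9.656 = 4.072 V
R1 has V_p across it, so P = V_p²/R1.
P_R1 = (4.072)² / 27.1 = 0.6119 W

0.612 W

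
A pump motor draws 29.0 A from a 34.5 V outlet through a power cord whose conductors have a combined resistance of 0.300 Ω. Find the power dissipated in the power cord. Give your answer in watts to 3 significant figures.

Line loss is just I²R for the cable — we know both I and R_line directly.
The power cord carries the full 29.0 A.
P_line = I² R_line = (29.00)² × 0.300 = 252.3 W

252 W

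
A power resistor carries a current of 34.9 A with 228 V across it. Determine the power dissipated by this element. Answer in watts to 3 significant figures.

Both the voltage across and the current through the element are known, so P = V I applies directly.
P = 228 V × 34.90 A = 7957 W

7960 W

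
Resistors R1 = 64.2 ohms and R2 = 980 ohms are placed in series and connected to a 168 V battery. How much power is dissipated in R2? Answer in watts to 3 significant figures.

25.4 W

Every series element carries the same I. Get I from the total resistance, then P = I² × R2.
R_total = 64.2 + 980 = 1044 Ω
I = V / R_total = 168 / 1044 = 0.1609 A
P_R2 = I² × R2 = (0.1609)² × 980 = 25.37 W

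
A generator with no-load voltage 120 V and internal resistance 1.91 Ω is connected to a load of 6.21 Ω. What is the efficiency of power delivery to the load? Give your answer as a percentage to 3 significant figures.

76.5 %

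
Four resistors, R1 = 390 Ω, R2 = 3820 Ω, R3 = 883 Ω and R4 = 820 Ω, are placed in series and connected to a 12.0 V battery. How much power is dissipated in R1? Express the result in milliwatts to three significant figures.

1.61 mW

Since the resistors are in series they all carry the loop current I = V/R_total; the power in any one is I²R.
R_total = 390 + 3820 + 883 + 820 = 5913 Ω
I = V / R_total = 12.0 / 5913 = 0.002029 A
P_R1 = I² × R1 = (0.002029)² × 390 = 0.001606 W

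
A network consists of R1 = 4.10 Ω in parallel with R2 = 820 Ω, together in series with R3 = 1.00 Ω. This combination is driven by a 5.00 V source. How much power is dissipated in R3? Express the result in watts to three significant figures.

0.969 W

First find R_p for the parallel pair, then treat R_p + R3 as a series loop.
R_p = (4.10×820)/(4.10+820) = 4.080 Ω
R_total = R_p + 1.00 = 4.080 + 1.00 = 5.080 Ω
I = V / R_total = 5.00 / 5.080 = 0.9843 A
All the supply current flows through R3; use P = I²R3.
P_R3 = (0.9843)² × 1.00 = 0.9689 W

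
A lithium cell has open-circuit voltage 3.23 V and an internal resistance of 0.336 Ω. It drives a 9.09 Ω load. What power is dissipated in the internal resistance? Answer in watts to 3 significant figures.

0.0395 W

The internal resistance carries the same current as the load; P_int = I²r.
I = ε / (r + R) = 3.23 / (0.336 + 9.09) = 0.3427 A
P_int = I² r = (0.3427)² × 0.336 = 0.03945 W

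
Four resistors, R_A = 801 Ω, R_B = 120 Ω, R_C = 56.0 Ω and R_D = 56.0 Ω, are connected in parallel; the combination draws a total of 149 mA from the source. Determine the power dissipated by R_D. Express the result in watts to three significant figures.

0.193 W

Parallel branches share V, not I — compute V via R_eq, then use V²/R for the target branch.
1/R_eq = 1/801 + 1/120 + 1/56.0 + 1/56.0 ⇒ R_eq = 22.08 Ω
V = I_total × R_eq = 0.1490 × 22.08 = 3.289 V
P_R_D = V² / R_D = (3.289)² / 56.0 = 0.1932 W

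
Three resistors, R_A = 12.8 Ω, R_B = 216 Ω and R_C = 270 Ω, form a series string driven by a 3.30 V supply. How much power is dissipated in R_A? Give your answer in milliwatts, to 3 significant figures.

0.560 mW

Since the resistors are in series they all carry the loop current I = V/R_total; the power in any one is I²R.
R_total = 12.8 + 216 + 270 = 498.8 Ω
I = V / R_total = 3.30 / 498.8 = 0.006616 A
P_R_A = I² × R_A = (0.006616)² × 12.8 = 0.0005603 W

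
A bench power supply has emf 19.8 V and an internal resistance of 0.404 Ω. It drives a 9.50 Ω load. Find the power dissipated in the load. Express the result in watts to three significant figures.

Load and internal resistance form a series loop — compute the loop current, then the load power via I²R.
I = ε / (r + R) = 19.8 / (0.404 + 9.50) = 1.999 A
P_load = I² R = (1.999)² × 9.50 = 37.97 W

38.0 W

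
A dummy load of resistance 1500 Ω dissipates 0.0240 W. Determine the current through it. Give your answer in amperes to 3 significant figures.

0.00400 A

Inverting the appropriate power form: I = √(P / R).
I = √(0.0240 / 1500) = 0.004000 A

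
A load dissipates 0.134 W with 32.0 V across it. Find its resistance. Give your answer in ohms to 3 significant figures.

Rearranging the power relation for the two known quantities gives R = V² / P.
R = (32.0)² / 0.134 = 7642 Ω

7640 Ω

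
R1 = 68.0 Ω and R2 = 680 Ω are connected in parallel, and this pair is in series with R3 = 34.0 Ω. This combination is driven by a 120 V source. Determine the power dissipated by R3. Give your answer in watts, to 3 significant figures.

Collapse the R1‖R2 pair into one equivalent R_p; then R_p and R3 form a series string.
R_p = (68.0×680)/(68.0+680) = 61.82 Ω
R_total = R_p + 34.0 = 61.82 + 34.0 = 95.82 Ω
I = V / R_total = 120 / 95.82 = 1.252 A
R3 is the series element, so its power is I²R.
P_R3 = (1.252)² × 34.0 = 53.33 W

53.3 W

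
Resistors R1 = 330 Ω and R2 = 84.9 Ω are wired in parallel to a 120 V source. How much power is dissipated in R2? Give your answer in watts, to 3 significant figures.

170 W

Parallel branches share the same voltage; P = V²/R gives the branch power in one step.
P_R2 = V² / R2 = (120)² / 84.9 Ω = 169.6 W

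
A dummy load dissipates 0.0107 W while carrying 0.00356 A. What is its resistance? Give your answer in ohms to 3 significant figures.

Inverting the appropriate power form: R = P / I².
R = 0.0107 / (0.003560)² = 844.3 Ω

844 Ω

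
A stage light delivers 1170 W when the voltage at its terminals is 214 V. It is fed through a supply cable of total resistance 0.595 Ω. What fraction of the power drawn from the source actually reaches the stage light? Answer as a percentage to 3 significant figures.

98.5 %

I = P / V = 1170 / 214 = 5.467 A through the supply cable.
P_line = I² R_line = (5.467)² × 0.595 = 17.79 W
P_source = P_load + P_line = 1170 + 17.79 = 1188 W
η = P_load / P_source = 1170 / 1188 = 0.9850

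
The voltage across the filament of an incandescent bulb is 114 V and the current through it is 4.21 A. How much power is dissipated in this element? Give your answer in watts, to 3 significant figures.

480 W

Since both terminal voltage and current are stated, P = V I gives the power in one step.
P = 114 V × 4.210 A = 479.9 W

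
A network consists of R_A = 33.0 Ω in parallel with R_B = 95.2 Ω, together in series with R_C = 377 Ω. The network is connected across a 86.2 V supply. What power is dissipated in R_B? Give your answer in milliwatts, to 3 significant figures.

Collapse the R_A‖R_B pair into one equivalent R_p; then R_p and R_C form a series string.
R_p = (33.0×95.2)/(33.0+95.2) = 24.51 Ω
R_total = R_p + 377 = 24.51 + 377 = 401.5 Ω
I = V / R_total = 86.2 / 401.5 = 0.2147 A
Voltage across the parallel pair: V_p = I × R_p = 0.2147 × 24.51 = 5.261 V
R_B has V_p across it, so P = V_p²/R_B.
P_R_B = (5.261)² / 95.2 = 0.2908 W

291 mW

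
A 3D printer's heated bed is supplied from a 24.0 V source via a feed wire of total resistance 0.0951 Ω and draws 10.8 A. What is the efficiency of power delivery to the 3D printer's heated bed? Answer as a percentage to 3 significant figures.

95.7 %

The feed wire carries the full 10.8 A.
P_line = I² R_line = (10.80)² × 0.0951 = 11.09 W
P_source = V I = 24.0 × 10.80 = 259.2 W; P_load = 248.1 W
η = P_load / P_source = 248.1 / 259.2 = 0.9572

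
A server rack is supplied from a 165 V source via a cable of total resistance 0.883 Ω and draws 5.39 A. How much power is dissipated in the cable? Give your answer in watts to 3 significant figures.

25.7 W

Line loss is just I²R for the cable — we know both I and R_line directly.
The cable carries the full 5.39 A.
P_line = I² R_line = (5.390)² × 0.883 = 25.65 W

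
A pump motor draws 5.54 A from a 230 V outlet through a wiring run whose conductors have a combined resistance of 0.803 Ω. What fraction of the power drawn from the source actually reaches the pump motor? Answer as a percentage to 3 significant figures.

98.1 %

The wiring run carries the full 5.54 A.
P_line = I² R_line = (5.540)² × 0.803 = 24.65 W
P_source = V I = 230 × 5.540 = 1274 W; P_load = 1250 W
η = P_load / P_source = 1250 / 1274 = 0.9807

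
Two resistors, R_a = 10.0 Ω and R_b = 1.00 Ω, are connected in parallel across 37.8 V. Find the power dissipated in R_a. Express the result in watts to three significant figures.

143 W

Every branch has 37.8 V across it, so for R_a the power is simply V²/R.
P_R_a = V² / R_a = (37.8)² / 10.0 Ω = 142.9 W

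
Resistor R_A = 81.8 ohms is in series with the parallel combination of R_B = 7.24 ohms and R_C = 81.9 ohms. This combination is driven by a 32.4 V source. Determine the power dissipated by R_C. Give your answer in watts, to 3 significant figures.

0.0725 W

First combine the parallel branches into one equivalent R_p, then R_A + R_p is a series pair.
R_p = (7.24×81.9)/(7.24+81.9) = 6.652 Ω
R_total = 81.8 + 6.652 = 88.45 Ω
I = V / R_total = 32.4 / 88.45 = 0.3663 A
Voltage across the parallel pair: V_p = I × R_p = 0.3663 × 6.652 = 2.437 V
With V_p across R_C, its power is V_p²/R_C.
P_R_C = (2.437)² / 81.9 = 0.07249 W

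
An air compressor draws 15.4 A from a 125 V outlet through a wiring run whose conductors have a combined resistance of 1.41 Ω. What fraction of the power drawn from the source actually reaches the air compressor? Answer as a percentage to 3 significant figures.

The wiring run carries the full 15.4 A.
P_line = I² R_line = (15.40)² × 1.41 = 334.4 W
P_source = V I = 125 × 15.40 = 1925 W; P_load = 1591 W
η = P_load / P_source = 1591 / 1925 = 0.8263

82.6 %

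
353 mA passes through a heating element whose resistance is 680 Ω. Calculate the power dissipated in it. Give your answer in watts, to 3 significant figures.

84.7 W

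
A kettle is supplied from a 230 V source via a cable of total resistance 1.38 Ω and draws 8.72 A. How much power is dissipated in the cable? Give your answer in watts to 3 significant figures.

105 W

Only the current and the line resistance are needed for the I²R loss.
The cable carries the full 8.72 A.
P_line = I² R_line = (8.720)² × 1.38 = 104.9 W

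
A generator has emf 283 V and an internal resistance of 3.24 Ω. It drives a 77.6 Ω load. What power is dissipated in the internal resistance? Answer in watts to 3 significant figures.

39.7 W

r is in series with the load, so it carries the full circuit current — the loss in it is I²r.
I = ε / (r + R) = 283 / (3.24 + 77.6) = 3.501 A
P_int = I² r = (3.501)² × 3.24 = 39.71 W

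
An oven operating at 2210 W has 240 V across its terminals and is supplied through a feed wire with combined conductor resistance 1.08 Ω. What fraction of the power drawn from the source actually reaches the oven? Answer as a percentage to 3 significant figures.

96.0 %

I = P / V = 2210 / 240 = 9.208 A through the feed wire.
P_line = I² R_line = (9.208)² × 1.08 = 91.58 W
P_source = P_load + P_line = 2210 + 91.58 = 2302 W
η = P_load / P_source = 2210 / 2302 = 0.9602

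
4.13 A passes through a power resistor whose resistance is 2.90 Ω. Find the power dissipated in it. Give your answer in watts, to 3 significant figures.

Current and resistance are given, so P = I²R is the direct form.
P = (4.130 A)² × 2.90 Ω = 49.47 W

49.5 W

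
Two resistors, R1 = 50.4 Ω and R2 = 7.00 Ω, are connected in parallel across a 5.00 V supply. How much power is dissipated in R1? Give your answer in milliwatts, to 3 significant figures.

496 mW

The supply voltage appears across each parallel branch — just use P = V²/R1.
P_R1 = V² / R1 = (5.00)² / 50.4 Ω = 0.4960 W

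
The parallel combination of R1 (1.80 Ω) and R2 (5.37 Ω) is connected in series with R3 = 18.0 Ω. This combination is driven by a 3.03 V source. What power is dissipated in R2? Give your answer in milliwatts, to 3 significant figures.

8.30 mW

First find R_p for the parallel pair, then treat R_p + R3 as a series loop.
R_p = (1.80×5.37)/(1.80+5.37) = 1.348 Ω
R_total = R_p + 18.0 = 1.348 + 18.0 = 19.35 Ω
I = V / R_total = 3.03 / 19.35 = 0.1566 A
Voltage across the parallel pair: V_p = I × R_p = 0.1566 × 1.348 = 0.2111 V
R2 has V_p across it, so P = V_p²/R2.
P_R2 = (0.2111)² / 5.37 = 0.008300 W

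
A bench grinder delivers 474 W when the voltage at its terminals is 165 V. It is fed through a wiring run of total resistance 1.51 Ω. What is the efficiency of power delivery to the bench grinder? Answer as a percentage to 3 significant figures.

I = P / V = 474 / 165 = 2.873 A through the wiring run.
P_line = I² R_line = (2.873)² × 1.51 = 12.46 W
P_source = P_load + P_line = 474.0 + 12.46 = 486.5 W
η = P_load / P_source = 474.0 / 486.5 = 0.9744

97.4 %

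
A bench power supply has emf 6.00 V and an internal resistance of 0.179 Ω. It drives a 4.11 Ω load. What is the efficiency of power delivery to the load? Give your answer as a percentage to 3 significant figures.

Efficiency is P_load / P_total. With a series r and R sharing the same I, P = I²R for each, so η = R/(R+r).
η = R / (R + r) = 4.11 / (4.11 + 0.179) = 0.9583

95.8 %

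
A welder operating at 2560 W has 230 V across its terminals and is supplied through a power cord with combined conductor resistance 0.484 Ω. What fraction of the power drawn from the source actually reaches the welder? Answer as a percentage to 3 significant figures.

97.7 %

I = P / V = 2560 / 230 = 11.13 A through the power cord.
P_line = I² R_line = (11.13)² × 0.484 = 59.96 W
P_source = P_load + P_line = 2560 + 59.96 = 2620 W
η = P_load / P_source = 2560 / 2620 = 0.9771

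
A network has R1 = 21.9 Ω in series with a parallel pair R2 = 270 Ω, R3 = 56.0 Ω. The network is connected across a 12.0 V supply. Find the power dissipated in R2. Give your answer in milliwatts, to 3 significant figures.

246 mW

Collapse R2‖R3 to a single equivalent, reducing the network to two series elements.
R_p = (270×56.0)/(270+56.0) = 46.38 Ω
R_total = 21.9 + 46.38 = 68.28 Ω
I = V / R_total = 12.0 / 68.28 = 0.1757 A
Voltage across the parallel pair: V_p = I × R_p = 0.1757 × 46.38 = 8.151 V
R2 is across V_p, so use P = V²/R for that branch.
P_R2 = (8.151)² / 270 = 0.2461 W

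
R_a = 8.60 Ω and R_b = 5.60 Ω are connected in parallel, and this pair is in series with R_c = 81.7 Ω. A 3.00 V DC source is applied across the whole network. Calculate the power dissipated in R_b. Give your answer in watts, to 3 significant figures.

0.00255 W

Combine R_a and R_b into their parallel equivalent first, reducing the network to two series resistors.
R_p = (8.60×5.60)/(8.60+5.60) = 3.392 Ω
R_total = R_p + 81.7 = 3.392 + 81.7 = 85.09 Ω
I = V / R_total = 3.00 / 85.09 = 0.03526 A
Voltage across the parallel pair: V_p = I × R_p = 0.03526 × 3.392 = 0.1196 V
R_b sits across V_p; its power is V_p²/R.
P_R_b = (0.1196)² / 5.60 = 0.002553 W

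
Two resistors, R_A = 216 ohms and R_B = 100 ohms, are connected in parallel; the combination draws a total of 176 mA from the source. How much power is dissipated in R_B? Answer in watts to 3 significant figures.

1.45 W

Only the total current is stated, so first find the parallel equivalent to get the voltage across the combination.
1/R_eq = 1/216 + 1/100 ⇒ R_eq = 68.35 Ω
V = I_total × R_eq = 0.1760 × 68.35 = 12.03 V
P_R_B = V² / R_B = (12.03)² / 100 = 1.447 W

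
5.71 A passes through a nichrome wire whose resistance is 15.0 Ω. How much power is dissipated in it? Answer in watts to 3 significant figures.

Knowing I and R, the power is just I²R — no need to find V first.
P = (5.710 A)² × 15.0 Ω = 489.1 W

489 W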